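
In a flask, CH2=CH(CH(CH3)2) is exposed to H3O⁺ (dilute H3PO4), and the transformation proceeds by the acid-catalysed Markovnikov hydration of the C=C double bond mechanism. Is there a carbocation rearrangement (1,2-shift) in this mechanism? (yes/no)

yes

The first-formed carbocation is secondary.
The adjacent isopropyl carbon already bears 2 other carbon substituents and has a hydrogen to migrate; after a 1,2-hydride shift from that carbon the positive charge sits on a tertiary centre.
Tertiary is more stable than secondary, so the shift occurs.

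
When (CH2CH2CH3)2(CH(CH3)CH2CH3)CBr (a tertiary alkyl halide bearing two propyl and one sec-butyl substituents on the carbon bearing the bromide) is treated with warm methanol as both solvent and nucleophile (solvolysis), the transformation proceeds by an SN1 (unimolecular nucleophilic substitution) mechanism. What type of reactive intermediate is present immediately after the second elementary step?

oxonium ion

Step 1: Rate-determining heterolysis of the C–Br bond gives Br⁻ and a tertiary carbocation.
Step 2: A lone pair on the oxygen of CH3OH attacks the carbocation, forming a new C–O σ-bond and an oxonium ion.
After step 2 the species present is an oxonium ion.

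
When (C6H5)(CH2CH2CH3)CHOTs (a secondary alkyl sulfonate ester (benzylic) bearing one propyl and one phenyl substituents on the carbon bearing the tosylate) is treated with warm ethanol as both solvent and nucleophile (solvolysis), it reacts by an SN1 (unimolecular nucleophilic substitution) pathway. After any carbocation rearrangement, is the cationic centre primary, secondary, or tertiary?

Step 1: Ionisation: the C–O σ-bond cleaves heterolytically; both bonding electrons depart with TsO⁻, leaving a secondary carbocation at the α-carbon.
No single 1,2-shift to an adjacent carbon would give a more-substituted cation, so no rearrangement occurs.

secondary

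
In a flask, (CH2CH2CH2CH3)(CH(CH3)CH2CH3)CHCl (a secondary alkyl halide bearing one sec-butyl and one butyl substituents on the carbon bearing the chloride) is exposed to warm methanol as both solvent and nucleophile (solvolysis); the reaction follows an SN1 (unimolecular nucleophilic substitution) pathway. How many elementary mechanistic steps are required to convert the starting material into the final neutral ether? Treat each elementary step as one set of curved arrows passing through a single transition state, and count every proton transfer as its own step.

Step 1: Rate-determining heterolysis of the C–Cl bond gives Cl⁻ and a secondary carbocation.
Step 2: A 1,2-hydride shift from the adjacent sec-butyl carbon moves the positive charge from the secondary centre to an adjacent carbon, generating a more stable tertiary carbocation.
Step 3: Nucleophilic capture: the oxygen of CH3OH bonds to the cationic carbon, producing an oxonium-ion intermediate.
Step 4: Proton transfer from the O–H of the oxonium ion to a solvent molecule delivers the neutral ether.
Total: 4 elementary steps.

4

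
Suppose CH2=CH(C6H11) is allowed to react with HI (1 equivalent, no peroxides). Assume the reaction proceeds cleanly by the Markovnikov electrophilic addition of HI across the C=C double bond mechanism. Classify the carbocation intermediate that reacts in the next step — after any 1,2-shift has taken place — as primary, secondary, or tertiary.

Step 1: Electrophilic addition begins with the π(C=C) electrons forming a bond to the proton of HI. Following Markovnikov's rule, the resulting cation is secondary. The H–I bond breaks heterolytically, releasing I⁻.
Step 2: Carbocation rearrangement: a 1,2-hydride shift from the adjacent cyclohexyl carbon converts the initially-formed secondary cation into the more stable tertiary cation.
The cation rearranges from secondary to tertiary via a 1,2-hydride shift from the adjacent cyclohexyl carbon; the tertiary cation is what reacts next.

tertiary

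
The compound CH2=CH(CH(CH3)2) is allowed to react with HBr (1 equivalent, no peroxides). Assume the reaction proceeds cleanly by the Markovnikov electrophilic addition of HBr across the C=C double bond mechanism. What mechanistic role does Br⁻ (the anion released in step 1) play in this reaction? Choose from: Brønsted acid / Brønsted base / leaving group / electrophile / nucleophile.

nucleophile

Step 3: The Br⁻ anion donates a lone pair to the carbocation, forming the new C–Br σ-bond and giving the neutral alkyl halide.
Br⁻ (the anion released in step 1) donates an electron pair to form a new σ-bond to carbon — it is the nucleophile.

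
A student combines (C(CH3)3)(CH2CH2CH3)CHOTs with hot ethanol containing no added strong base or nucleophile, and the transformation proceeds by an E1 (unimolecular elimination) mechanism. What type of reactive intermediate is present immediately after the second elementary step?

tertiary carbocation

Step 1: The C–O bond breaks with both electrons going to the tosylate; TsO⁻ leaves and a secondary carbocation remains.
Step 2: Carbocation rearrangement: a 1,2-methyl shift from the adjacent tert-butyl carbon converts the initially-formed secondary cation into the more stable tertiary cation.
After step 2 the species present is a tertiary carbocation.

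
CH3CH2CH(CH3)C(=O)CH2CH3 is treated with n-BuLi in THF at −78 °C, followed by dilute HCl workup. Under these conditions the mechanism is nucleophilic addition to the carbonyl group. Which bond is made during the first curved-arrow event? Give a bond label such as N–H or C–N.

Step 1: Nucleophilic addition: the carbanion-like carbon of n-BuLi adds to the carbonyl carbon, pushing the π(C=O) electron pair onto oxygen and giving a tetrahedral alkoxide.
The bond formed in this step is the C–C bond.

C–C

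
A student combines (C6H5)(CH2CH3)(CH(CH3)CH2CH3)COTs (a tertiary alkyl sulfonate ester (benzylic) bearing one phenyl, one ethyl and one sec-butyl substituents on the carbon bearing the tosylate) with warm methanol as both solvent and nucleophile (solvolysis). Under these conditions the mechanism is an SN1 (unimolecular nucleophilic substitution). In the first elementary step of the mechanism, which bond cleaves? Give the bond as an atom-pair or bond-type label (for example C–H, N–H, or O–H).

C–O

Step 1: Unassisted departure of TsO⁻ (taking the C–O bonding pair) generates a tertiary carbocation.
The bond broken in this step is the C–O bond.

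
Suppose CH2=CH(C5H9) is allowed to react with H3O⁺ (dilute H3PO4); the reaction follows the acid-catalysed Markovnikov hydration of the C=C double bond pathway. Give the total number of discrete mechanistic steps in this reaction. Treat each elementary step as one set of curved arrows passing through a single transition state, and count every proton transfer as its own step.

4

Step 1: Protonation of the alkene by H3O⁺: the π bond acts as the nucleophile and picks up H⁺, giving the more stable (Markovnikov) secondary carbocation. H2O is released.
Step 2: A hydride (H with its bonding pair) migrates from the adjacent cyclopentyl carbon to the cationic centre — a 1,2-hydride shift — upgrading the secondary cation to a tertiary one.
Step 3: A lone pair on the oxygen of H2O attacks the carbocation, forming a C–O bond and an oxonium ion (a protonated alcohol).
Step 4: H2O removes a proton from the oxonium oxygen, regenerating H3O⁺ and giving the neutral alcohol.
Total: 4 elementary steps.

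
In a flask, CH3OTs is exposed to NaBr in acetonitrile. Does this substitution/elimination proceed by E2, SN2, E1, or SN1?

Conditions: a methyl substrate with a strong nucleophile in the polar aprotic solvent acetonitrile.
These conditions are the textbook signature of the SN2 pathway.
An unhindered substrate with a strong nucleophile in a polar aprotic solvent favours one-step backside displacement.

SN2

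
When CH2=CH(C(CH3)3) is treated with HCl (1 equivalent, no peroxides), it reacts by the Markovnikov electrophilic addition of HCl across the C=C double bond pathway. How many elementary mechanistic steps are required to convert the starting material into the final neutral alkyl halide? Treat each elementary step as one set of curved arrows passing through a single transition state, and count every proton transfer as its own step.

Step 1: Electrophilic addition begins with the π(C=C) electrons forming a bond to the proton of HCl. Following Markovnikov's rule, the resulting cation is secondary. The H–Cl bond breaks heterolytically, releasing Cl⁻.
Step 2: A 1,2-methyl shift from the adjacent tert-butyl carbon moves the positive charge from the secondary centre to an adjacent carbon, generating a more stable tertiary carbocation.
Step 3: Nucleophilic attack by Cl⁻ on the carbocation completes the addition, giving R–Cl.
Total: 3 elementary steps.

3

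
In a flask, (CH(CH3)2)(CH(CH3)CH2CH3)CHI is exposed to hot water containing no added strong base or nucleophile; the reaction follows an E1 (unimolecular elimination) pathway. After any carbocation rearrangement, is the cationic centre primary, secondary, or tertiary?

Step 1: Ionisation: the C–I σ-bond cleaves heterolytically; both bonding electrons depart with I⁻, leaving a secondary carbocation at the α-carbon.
Step 2: A 1,2-hydride shift from the adjacent isopropyl carbon moves the positive charge from the secondary centre to an adjacent carbon, generating a more stable tertiary carbocation.
The cation rearranges from secondary to tertiary via a 1,2-hydride shift from the adjacent isopropyl carbon; the tertiary cation is what reacts next.

tertiary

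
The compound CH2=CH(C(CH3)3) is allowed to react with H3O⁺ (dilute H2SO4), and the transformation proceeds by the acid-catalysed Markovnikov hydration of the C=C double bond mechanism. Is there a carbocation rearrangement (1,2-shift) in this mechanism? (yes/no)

yes

The first-formed carbocation is secondary.
The adjacent tert-butyl carbon has no hydrogen but bears methyl groups; migration of one methyl with its bonding pair (a 1,2-methyl shift) places the charge on a tertiary centre.
Tertiary is more stable than secondary, so the shift occurs.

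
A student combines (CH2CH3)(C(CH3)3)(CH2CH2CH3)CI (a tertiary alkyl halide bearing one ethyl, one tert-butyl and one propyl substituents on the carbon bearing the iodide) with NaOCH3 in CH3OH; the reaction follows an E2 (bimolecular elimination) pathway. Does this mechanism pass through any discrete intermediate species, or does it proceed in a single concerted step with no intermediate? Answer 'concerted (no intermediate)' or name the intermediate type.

concerted (no intermediate)

In one step, CH3O⁻ pulls off a β-proton, the C–I bond cleaves, and a C=C double bond forms between the α- and β-carbons (E2, anti elimination).
All bond changes occur in one transition state; no discrete intermediate is formed.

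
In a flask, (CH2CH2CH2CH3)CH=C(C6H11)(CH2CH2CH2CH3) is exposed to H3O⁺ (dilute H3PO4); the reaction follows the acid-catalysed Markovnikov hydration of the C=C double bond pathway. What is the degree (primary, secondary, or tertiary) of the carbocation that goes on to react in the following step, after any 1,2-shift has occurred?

tertiary

Step 1: Protonation of the alkene by H3O⁺: the π bond acts as the nucleophile and picks up H⁺, giving the more stable (Markovnikov) tertiary carbocation. H2O is released.
No single 1,2-shift to an adjacent carbon would give a more-substituted cation, so no rearrangement occurs.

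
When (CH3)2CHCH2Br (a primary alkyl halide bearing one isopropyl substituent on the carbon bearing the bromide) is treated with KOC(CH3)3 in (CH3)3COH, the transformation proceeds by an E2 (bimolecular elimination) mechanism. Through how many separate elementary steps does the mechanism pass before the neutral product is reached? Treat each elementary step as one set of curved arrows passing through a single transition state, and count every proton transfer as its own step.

1

Step 1: The strong base (CH3)3CO⁻ removes a β-hydrogen; in the same concerted event the electrons of the breaking C–H bond form the new π(C=C) bond and the C–Br σ-bond breaks, expelling Br⁻. Anti-periplanar geometry; one transition state.
Total: 1 elementary step.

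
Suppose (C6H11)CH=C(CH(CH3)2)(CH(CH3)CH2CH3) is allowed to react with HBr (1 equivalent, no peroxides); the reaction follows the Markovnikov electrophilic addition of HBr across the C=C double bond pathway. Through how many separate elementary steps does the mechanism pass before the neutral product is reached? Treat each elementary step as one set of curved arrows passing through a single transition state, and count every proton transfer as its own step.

Step 1: Electrophilic addition begins with the π(C=C) electrons forming a bond to the proton of HBr. Following Markovnikov's rule, the resulting cation is tertiary. The H–Br bond breaks heterolytically, releasing Br⁻.
(No 1,2-shift: no single shift to an adjacent carbon would give a more stable cation.)
Step 2: The Br⁻ anion donates a lone pair to the carbocation, forming the new C–Br σ-bond and giving the neutral alkyl halide.
Total: 2 elementary steps.

2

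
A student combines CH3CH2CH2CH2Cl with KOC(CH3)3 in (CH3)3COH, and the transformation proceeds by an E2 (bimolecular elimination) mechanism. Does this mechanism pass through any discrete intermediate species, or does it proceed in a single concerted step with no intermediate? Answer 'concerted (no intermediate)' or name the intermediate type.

Concerted anti-periplanar elimination: (CH3)3CO⁻ abstracts a β-H while Cl⁻ leaves, and the C–H electrons become the new C=C π bond — all in a single transition state.
All bond changes occur in one transition state; no discrete intermediate is formed.

concerted (no intermediate)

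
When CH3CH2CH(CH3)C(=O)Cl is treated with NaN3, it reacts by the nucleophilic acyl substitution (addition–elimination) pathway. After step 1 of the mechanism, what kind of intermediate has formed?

tetrahedral intermediate

Step 1: N3⁻ adds to the carbonyl carbon; the C=O π electrons shift onto oxygen and a tetrahedral alkoxide intermediate forms.
After step 1 the species present is a tetrahedral intermediate.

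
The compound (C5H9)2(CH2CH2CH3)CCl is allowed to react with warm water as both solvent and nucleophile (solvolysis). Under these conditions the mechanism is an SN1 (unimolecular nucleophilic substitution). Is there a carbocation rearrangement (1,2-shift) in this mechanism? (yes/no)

no

The first-formed carbocation is tertiary.
No single 1,2-shift to an adjacent carbon would produce a more-substituted cation than the one already present, so no rearrangement occurs.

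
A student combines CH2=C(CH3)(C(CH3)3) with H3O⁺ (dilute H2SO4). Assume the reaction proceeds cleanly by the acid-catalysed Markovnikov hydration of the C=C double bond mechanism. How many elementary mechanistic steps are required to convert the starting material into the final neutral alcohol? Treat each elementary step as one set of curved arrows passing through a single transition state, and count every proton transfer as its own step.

3

Step 1: The π electrons of the C=C bond attack a proton of H3O⁺; Markovnikov addition places the new C–H on the less-substituted alkene carbon, so the positive charge ends up on the more-substituted carbon — a tertiary carbocation. H2O is released.
(No 1,2-shift: no single shift to an adjacent carbon would give a more stable cation.)
Step 2: Nucleophilic capture of the cation by H2O produces the protonated alcohol (an oxonium ion).
Step 3: H2O removes a proton from the oxonium oxygen, regenerating H3O⁺ and giving the neutral alcohol.
Total: 3 elementary steps.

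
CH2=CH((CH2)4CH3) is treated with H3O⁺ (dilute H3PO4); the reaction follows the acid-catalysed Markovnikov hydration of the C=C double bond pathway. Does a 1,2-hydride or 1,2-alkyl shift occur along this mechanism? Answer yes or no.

The first-formed carbocation is secondary.
No single 1,2-shift to an adjacent carbon would produce a more-substituted cation than the one already present, so no rearrangement occurs.

no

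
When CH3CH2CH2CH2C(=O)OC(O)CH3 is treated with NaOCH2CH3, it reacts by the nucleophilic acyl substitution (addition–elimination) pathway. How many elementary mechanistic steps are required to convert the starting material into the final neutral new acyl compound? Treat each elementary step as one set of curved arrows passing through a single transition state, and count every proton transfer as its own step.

2

Step 1: A lone pair on the O of CH3CH2O⁻ attacks the electrophilic acyl carbon; the π(C=O) electrons move onto oxygen, giving a tetrahedral intermediate.
Step 2: Collapse of the tetrahedral intermediate: the alkoxide oxygen pushes its lone pair back to re-form C=O while CH3CO2⁻ leaves.
Total: 2 elementary steps.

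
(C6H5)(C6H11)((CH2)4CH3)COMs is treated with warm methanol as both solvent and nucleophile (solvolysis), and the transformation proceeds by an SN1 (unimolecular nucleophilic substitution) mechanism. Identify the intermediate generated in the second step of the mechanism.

Step 1: Rate-determining heterolysis of the C–O bond gives MsO⁻ and a tertiary carbocation.
Step 2: Nucleophilic capture: the oxygen of CH3OH bonds to the cationic carbon, producing an oxonium-ion intermediate.
After step 2 the species present is an oxonium ion.

oxonium ion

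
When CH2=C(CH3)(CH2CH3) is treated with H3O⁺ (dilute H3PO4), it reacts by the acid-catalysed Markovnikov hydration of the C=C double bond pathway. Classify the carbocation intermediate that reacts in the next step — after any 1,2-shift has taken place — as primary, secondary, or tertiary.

tertiary

Step 1: The π electrons of the C=C bond attack a proton of H3O⁺; Markovnikov addition places the new C–H on the less-substituted alkene carbon, so the positive charge ends up on the more-substituted carbon — a tertiary carbocation. H2O is released.
No single 1,2-shift to an adjacent carbon would give a more-substituted cation, so no rearrangement occurs.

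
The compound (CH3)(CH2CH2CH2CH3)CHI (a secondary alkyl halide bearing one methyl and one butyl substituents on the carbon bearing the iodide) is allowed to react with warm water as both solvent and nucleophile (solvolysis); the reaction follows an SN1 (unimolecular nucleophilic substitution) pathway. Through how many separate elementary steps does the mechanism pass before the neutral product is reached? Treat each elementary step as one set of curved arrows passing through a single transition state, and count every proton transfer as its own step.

3

Step 1: The C–I bond breaks with both electrons going to the iodide; I⁻ leaves and a secondary carbocation remains.
(No 1,2-shift: no single shift to an adjacent carbon would give a more stable cation.)
Step 2: Nucleophilic capture: the oxygen of H2O bonds to the cationic carbon, producing an oxonium-ion intermediate.
Step 3: A second solvent molecule removes the proton on oxygen, giving the neutral alcohol product.
Total: 3 elementary steps.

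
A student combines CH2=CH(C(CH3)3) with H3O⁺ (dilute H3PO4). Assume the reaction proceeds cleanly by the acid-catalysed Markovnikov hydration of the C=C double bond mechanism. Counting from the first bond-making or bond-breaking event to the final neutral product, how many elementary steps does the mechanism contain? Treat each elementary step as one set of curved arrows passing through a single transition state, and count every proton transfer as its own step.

Step 1: The π electrons of the C=C bond attack a proton of H3O⁺; Markovnikov addition places the new C–H on the less-substituted alkene carbon, so the positive charge ends up on the more-substituted carbon — a secondary carbocation. H2O is released.
Step 2: A methyl group with its bonding pair migrates from the adjacent tert-butyl carbon to the cationic centre — a 1,2-methyl shift — upgrading the secondary cation to a tertiary one.
Step 3: A lone pair on the oxygen of H2O attacks the carbocation, forming a C–O bond and an oxonium ion (a protonated alcohol).
Step 4: Deprotonation of the oxonium ion by a water molecule delivers the neutral alcohol and regenerates the acid catalyst.
Total: 4 elementary steps.

4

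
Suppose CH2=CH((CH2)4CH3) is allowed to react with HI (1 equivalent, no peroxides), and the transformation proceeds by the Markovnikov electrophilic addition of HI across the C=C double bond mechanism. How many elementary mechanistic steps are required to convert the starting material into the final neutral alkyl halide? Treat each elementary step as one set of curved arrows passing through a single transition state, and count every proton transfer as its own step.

Step 1: Protonation of the alkene by HI: the π bond acts as the nucleophile and picks up H⁺, giving the more stable (Markovnikov) secondary carbocation. The H–I bond breaks heterolytically, releasing I⁻.
(No 1,2-shift: no single shift to an adjacent carbon would give a more stable cation.)
Step 2: The I⁻ anion donates a lone pair to the carbocation, forming the new C–I σ-bond and giving the neutral alkyl halide.
Total: 2 elementary steps.

2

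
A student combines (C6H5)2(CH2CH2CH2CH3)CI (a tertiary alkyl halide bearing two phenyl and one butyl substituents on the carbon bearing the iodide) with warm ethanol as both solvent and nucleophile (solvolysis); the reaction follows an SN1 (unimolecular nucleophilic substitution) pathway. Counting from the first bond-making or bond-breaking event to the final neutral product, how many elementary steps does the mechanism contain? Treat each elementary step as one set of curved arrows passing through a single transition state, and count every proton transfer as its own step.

3

Step 1: The C–I bond breaks with both electrons going to the iodide; I⁻ leaves and a tertiary carbocation remains.
(No 1,2-shift: no single shift to an adjacent carbon would give a more stable cation.)
Step 2: A lone pair on the oxygen of CH3CH2OH attacks the carbocation, forming a new C–O σ-bond and an oxonium ion.
Step 3: Proton transfer from the O–H of the oxonium ion to a solvent molecule delivers the neutral ether.
Total: 3 elementary steps.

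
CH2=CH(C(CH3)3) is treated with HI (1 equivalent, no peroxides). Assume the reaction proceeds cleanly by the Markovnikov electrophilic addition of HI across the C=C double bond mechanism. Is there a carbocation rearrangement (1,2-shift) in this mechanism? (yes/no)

yes

The first-formed carbocation is secondary.
The adjacent tert-butyl carbon has no hydrogen but bears methyl groups; migration of one methyl with its bonding pair (a 1,2-methyl shift) places the charge on a tertiary centre.
Tertiary is more stable than secondary, so the shift occurs.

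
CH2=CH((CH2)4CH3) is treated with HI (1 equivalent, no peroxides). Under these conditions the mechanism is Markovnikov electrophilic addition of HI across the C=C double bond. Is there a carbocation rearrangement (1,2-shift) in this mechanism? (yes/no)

no

The first-formed carbocation is secondary.
No single 1,2-shift to an adjacent carbon would produce a more-substituted cation than the one already present, so no rearrangement occurs.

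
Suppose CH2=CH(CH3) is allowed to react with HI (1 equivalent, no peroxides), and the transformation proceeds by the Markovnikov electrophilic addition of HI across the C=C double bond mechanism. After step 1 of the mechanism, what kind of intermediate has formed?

secondary carbocation

Step 1: Protonation of the alkene by HI: the π bond acts as the nucleophile and picks up H⁺, giving the more stable (Markovnikov) secondary carbocation. The H–I bond breaks heterolytically, releasing I⁻.
After step 1 the species present is a secondary carbocation.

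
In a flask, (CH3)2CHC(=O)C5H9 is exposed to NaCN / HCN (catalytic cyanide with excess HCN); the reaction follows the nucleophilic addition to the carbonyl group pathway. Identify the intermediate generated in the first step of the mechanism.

tetrahedral alkoxide intermediate

Step 1: Nucleophilic addition: CN⁻ adds to the carbonyl carbon, pushing the π(C=O) electron pair onto oxygen and giving a tetrahedral alkoxide.
After step 1 the species present is a tetrahedral alkoxide intermediate.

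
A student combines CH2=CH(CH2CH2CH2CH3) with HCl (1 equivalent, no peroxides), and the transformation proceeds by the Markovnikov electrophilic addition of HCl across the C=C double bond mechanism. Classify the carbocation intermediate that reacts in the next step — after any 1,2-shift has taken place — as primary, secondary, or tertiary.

Step 1: Protonation of the alkene by HCl: the π bond acts as the nucleophile and picks up H⁺, giving the more stable (Markovnikov) secondary carbocation. The H–Cl bond breaks heterolytically, releasing Cl⁻.
No single 1,2-shift to an adjacent carbon would give a more-substituted cation, so no rearrangement occurs.

secondary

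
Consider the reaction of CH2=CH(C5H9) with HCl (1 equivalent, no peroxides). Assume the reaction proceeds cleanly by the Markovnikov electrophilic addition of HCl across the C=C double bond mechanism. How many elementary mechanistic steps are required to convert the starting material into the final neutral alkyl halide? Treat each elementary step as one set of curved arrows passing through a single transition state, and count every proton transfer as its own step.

3

Step 1: The π electrons of the C=C bond attack a proton of HCl; Markovnikov addition places the new C–H on the less-substituted alkene carbon, so the positive charge ends up on the more-substituted carbon — a secondary carbocation. The H–Cl bond breaks heterolytically, releasing Cl⁻.
Step 2: A 1,2-hydride shift from the adjacent cyclopentyl carbon moves the positive charge from the secondary centre to an adjacent carbon, generating a more stable tertiary carbocation.
Step 3: Cl⁻ captures the cation: a lone pair on Cl⁻ fills the empty p orbital, producing the alkyl halide product.
Total: 3 elementary steps.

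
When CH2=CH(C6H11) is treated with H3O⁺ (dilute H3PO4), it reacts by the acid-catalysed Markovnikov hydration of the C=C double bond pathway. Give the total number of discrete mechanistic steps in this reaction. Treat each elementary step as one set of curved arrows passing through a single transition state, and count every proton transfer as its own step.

Step 1: The π electrons of the C=C bond attack a proton of H3O⁺; Markovnikov addition places the new C–H on the less-substituted alkene carbon, so the positive charge ends up on the more-substituted carbon — a secondary carbocation. H2O is released.
Step 2: A 1,2-hydride shift from the adjacent cyclohexyl carbon moves the positive charge from the secondary centre to an adjacent carbon, generating a more stable tertiary carbocation.
Step 3: Water acts as the nucleophile: an oxygen lone pair bonds to the cationic carbon, giving an oxonium-ion intermediate.
Step 4: Deprotonation of the oxonium ion by a water molecule delivers the neutral alcohol and regenerates the acid catalyst.
Total: 4 elementary steps.

4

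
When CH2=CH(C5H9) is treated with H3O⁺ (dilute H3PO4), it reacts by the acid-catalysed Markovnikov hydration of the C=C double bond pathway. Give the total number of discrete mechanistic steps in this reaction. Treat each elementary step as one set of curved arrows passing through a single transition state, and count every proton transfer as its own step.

4

Step 1: The π electrons of the C=C bond attack a proton of H3O⁺; Markovnikov addition places the new C–H on the less-substituted alkene carbon, so the positive charge ends up on the more-substituted carbon — a secondary carbocation. H2O is released.
Step 2: Carbocation rearrangement: a 1,2-hydride shift from the adjacent cyclopentyl carbon converts the initially-formed secondary cation into the more stable tertiary cation.
Step 3: Nucleophilic capture of the cation by H2O produces the protonated alcohol (an oxonium ion).
Step 4: Deprotonation of the oxonium ion by a water molecule delivers the neutral alcohol and regenerates the acid catalyst.
Total: 4 elementary steps.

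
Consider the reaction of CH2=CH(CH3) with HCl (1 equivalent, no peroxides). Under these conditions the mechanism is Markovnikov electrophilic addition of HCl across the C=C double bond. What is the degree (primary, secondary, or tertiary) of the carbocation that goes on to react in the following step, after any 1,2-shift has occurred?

Step 1: Protonation of the alkene by HCl: the π bond acts as the nucleophile and picks up H⁺, giving the more stable (Markovnikov) secondary carbocation. The H–Cl bond breaks heterolytically, releasing Cl⁻.
No single 1,2-shift to an adjacent carbon would give a more-substituted cation, so no rearrangement occurs.

secondary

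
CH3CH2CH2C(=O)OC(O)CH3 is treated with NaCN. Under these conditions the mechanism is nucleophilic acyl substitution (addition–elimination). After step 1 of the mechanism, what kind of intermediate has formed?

tetrahedral intermediate

Step 1: A lone pair on the C of CN⁻ attacks the electrophilic acyl carbon; the π(C=O) electrons move onto oxygen, giving a tetrahedral intermediate.
After step 1 the species present is a tetrahedral intermediate.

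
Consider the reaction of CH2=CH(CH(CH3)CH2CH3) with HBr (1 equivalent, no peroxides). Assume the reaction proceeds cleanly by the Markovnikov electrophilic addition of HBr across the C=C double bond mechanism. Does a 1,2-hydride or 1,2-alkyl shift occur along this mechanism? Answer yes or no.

yes

The first-formed carbocation is secondary.
The adjacent sec-butyl carbon already bears 2 other carbon substituents and has a hydrogen to migrate; after a 1,2-hydride shift from that carbon the positive charge sits on a tertiary centre.
Tertiary is more stable than secondary, so the shift occurs.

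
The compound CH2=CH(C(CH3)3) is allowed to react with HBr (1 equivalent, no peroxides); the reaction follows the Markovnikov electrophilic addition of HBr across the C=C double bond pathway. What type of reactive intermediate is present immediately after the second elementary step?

tertiary carbocation

Step 1: The π electrons of the C=C bond attack a proton of HBr; Markovnikov addition places the new C–H on the less-substituted alkene carbon, so the positive charge ends up on the more-substituted carbon — a secondary carbocation. The H–Br bond breaks heterolytically, releasing Br⁻.
Step 2: A methyl group with its bonding pair migrates from the adjacent tert-butyl carbon to the cationic centre — a 1,2-methyl shift — upgrading the secondary cation to a tertiary one.
After step 2 the species present is a tertiary carbocation.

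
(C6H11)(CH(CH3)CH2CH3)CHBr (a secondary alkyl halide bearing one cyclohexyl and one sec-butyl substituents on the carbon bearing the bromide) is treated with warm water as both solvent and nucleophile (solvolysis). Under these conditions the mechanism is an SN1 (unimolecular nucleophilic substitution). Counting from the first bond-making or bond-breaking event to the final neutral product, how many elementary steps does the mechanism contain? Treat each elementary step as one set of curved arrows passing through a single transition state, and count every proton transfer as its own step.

4

Step 1: Unassisted departure of Br⁻ (taking the C–Br bonding pair) generates a secondary carbocation.
Step 2: A 1,2-hydride shift from the adjacent cyclohexyl carbon moves the positive charge from the secondary centre to an adjacent carbon, generating a more stable tertiary carbocation.
Step 3: H2O donates an oxygen lone pair into the empty p orbital of the cation, giving a protonated alcohol (an oxonium ion).
Step 4: Deprotonation of the oxonium oxygen by solvent water yields the neutral alcohol.
Total: 4 elementary steps.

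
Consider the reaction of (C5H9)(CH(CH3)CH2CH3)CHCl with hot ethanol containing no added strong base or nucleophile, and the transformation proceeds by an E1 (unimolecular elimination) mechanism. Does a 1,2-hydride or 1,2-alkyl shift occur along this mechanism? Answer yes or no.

The first-formed carbocation is secondary.
The adjacent sec-butyl carbon already bears 2 other carbon substituents and has a hydrogen to migrate; after a 1,2-hydride shift from that carbon the positive charge sits on a tertiary centre.
Tertiary is more stable than secondary, so the shift occurs.

yes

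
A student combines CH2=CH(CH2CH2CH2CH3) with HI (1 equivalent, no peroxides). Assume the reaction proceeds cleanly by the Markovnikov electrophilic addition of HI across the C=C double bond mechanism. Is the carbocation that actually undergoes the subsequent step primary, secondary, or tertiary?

secondary

Step 1: Electrophilic addition begins with the π(C=C) electrons forming a bond to the proton of HI. Following Markovnikov's rule, the resulting cation is secondary. The H–I bond breaks heterolytically, releasing I⁻.
No single 1,2-shift to an adjacent carbon would give a more-substituted cation, so no rearrangement occurs.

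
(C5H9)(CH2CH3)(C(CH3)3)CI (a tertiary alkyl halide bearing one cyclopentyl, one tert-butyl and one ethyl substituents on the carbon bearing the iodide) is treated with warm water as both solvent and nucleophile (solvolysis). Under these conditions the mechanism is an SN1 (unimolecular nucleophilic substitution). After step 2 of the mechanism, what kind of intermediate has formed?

oxonium ion

Step 1: The C–I bond breaks with both electrons going to the iodide; I⁻ leaves and a tertiary carbocation remains.
Step 2: A lone pair on the oxygen of H2O attacks the carbocation, forming a new C–O σ-bond and an oxonium ion.
After step 2 the species present is an oxonium ion.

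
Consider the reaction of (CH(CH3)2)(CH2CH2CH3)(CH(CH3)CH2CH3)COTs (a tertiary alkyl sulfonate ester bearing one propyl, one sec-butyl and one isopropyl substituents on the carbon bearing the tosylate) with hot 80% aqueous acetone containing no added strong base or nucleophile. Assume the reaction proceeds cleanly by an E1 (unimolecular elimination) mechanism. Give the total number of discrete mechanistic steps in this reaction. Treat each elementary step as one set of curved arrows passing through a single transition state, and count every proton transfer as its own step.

Step 1: Ionisation: the C–O σ-bond cleaves heterolytically; both bonding electrons depart with TsO⁻, leaving a tertiary carbocation at the α-carbon.
(No 1,2-shift: no single shift to an adjacent carbon would give a more stable cation.)
Step 2: Loss of a β-proton to a water molecule of the solvent: the C–H bonding pair collapses toward the cationic carbon to form the C=C π bond, yielding the alkene.
Total: 2 elementary steps.

2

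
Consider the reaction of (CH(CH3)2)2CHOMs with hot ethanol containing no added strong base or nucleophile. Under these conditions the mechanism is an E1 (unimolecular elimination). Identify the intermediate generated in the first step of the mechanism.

secondary carbocation

Step 1: Ionisation: the C–O σ-bond cleaves heterolytically; both bonding electrons depart with MsO⁻, leaving a secondary carbocation at the α-carbon.
After step 1 the species present is a secondary carbocation.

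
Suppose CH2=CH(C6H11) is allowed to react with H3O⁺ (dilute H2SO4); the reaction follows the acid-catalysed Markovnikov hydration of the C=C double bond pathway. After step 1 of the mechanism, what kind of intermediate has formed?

Step 1: Protonation of the alkene by H3O⁺: the π bond acts as the nucleophile and picks up H⁺, giving the more stable (Markovnikov) secondary carbocation. H2O is released.
After step 1 the species present is a secondary carbocation.

secondary carbocation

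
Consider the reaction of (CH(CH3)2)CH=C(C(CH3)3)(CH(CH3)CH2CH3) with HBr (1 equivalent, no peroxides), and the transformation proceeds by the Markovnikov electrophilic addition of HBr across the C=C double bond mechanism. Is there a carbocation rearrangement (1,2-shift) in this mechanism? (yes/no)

no

The first-formed carbocation is tertiary.
No single 1,2-shift to an adjacent carbon would produce a more-substituted cation than the one already present, so no rearrangement occurs.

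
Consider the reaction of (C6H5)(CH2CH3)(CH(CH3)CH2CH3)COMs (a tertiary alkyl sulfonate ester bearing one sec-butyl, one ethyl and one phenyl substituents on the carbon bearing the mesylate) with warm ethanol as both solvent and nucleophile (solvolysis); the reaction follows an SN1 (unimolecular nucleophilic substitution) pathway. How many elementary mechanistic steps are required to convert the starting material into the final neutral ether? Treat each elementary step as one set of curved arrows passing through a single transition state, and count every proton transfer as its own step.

Step 1: The C–O bond breaks with both electrons going to the mesylate; MsO⁻ leaves and a tertiary carbocation remains.
(No 1,2-shift: no single shift to an adjacent carbon would give a more stable cation.)
Step 2: A lone pair on the oxygen of CH3CH2OH attacks the carbocation, forming a new C–O σ-bond and an oxonium ion.
Step 3: A second solvent molecule removes the proton on oxygen, giving the neutral ether product.
Total: 3 elementary steps.

3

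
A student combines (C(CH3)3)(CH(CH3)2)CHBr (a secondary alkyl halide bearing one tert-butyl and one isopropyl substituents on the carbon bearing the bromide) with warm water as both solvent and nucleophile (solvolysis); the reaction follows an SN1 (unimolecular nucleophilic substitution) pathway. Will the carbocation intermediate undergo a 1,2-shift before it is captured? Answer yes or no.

yes

The first-formed carbocation is secondary.
The adjacent isopropyl carbon already bears 2 other carbon substituents and has a hydrogen to migrate; after a 1,2-hydride shift from that carbon the positive charge sits on a tertiary centre.
Tertiary is more stable than secondary, so the shift occurs.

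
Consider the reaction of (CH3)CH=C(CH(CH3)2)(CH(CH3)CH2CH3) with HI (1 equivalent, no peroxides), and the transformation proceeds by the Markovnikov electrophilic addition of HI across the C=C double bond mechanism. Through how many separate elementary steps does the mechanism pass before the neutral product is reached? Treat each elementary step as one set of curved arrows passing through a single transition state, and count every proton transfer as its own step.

Step 1: Electrophilic addition begins with the π(C=C) electrons forming a bond to the proton of HI. Following Markovnikov's rule, the resulting cation is tertiary. The H–I bond breaks heterolytically, releasing I⁻.
(No 1,2-shift: no single shift to an adjacent carbon would give a more stable cation.)
Step 2: I⁻ captures the cation: a lone pair on I⁻ fills the empty p orbital, producing the alkyl halide product.
Total: 2 elementary steps.

2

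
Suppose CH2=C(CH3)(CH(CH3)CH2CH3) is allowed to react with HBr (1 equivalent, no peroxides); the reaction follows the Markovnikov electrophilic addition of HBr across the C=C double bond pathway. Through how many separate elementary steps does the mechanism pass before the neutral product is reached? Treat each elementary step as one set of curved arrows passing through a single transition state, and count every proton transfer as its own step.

2

Step 1: Protonation of the alkene by HBr: the π bond acts as the nucleophile and picks up H⁺, giving the more stable (Markovnikov) tertiary carbocation. The H–Br bond breaks heterolytically, releasing Br⁻.
(No 1,2-shift: no single shift to an adjacent carbon would give a more stable cation.)
Step 2: Br⁻ captures the cation: a lone pair on Br⁻ fills the empty p orbital, producing the alkyl halide product.
Total: 2 elementary steps.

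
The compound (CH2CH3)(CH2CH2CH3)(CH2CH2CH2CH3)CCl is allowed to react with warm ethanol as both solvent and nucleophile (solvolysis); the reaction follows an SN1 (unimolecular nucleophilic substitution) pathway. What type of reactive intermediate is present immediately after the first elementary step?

tertiary carbocation

Step 1: The C–Cl bond breaks with both electrons going to the chloride; Cl⁻ leaves and a tertiary carbocation remains.
After step 1 the species present is a tertiary carbocation.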